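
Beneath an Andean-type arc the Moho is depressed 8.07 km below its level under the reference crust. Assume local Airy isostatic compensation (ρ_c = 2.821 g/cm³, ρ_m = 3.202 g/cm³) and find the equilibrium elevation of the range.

By Archimedes' principle applied to the lithosphere: ρ_c h = (ρ_m − ρ_c) r.
h = r (ρ_m − ρ_c) / ρ_c = 8.07 km × (3.202 − 2.821) / 2.821 = 1.09 km.

1.09 km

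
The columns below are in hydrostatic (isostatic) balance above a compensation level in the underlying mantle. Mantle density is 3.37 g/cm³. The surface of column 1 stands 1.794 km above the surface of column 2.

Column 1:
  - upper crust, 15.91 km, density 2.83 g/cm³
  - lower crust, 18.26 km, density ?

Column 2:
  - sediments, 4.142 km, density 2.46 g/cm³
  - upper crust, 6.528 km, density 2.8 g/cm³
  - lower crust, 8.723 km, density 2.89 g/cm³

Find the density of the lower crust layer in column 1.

2.87 g/cm³

Take the compensation level at the base of the deeper column (depth z_c below the surface of column 1) and equate Σ ρ_i t_i down to z_c; mantle fills any gap and the z_c terms cancel.
Column 1: 15.91×2.83 + 18.26×ρ + (z_c − 34.17)×3.37
Column 2: 1.794×0 + 4.142×2.46 + 6.528×2.8 + 8.723×2.89 + (z_c − 1.794 − 19.393)×3.37
The z_c×3.37 term appears on both sides and cancels. Collect the known terms of each column as K = Σ(ρt)_known − 3.37 × (depth of known layers): K_1 = 45.0253 − 3.37×34.17 = −70.1276; K_2 = 53.67719 − 3.37×(1.794 + 19.393) = −17.723.
Balance: K_1 + 18.26×ρ = K_2, so ρ = (K_2 − K_1)/18.26 = 52.4046/18.26 = 2.87 g/cm³.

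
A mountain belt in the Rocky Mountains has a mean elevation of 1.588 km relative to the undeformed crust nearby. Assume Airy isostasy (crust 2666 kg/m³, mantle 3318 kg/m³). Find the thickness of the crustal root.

6.49 km

By Archimedes' principle applied to the lithosphere: the weight of the topography is balanced by the buoyancy of the root, ρ_c h = (ρ_m − ρ_c) r.
r = h · ρ_c / (ρ_m − ρ_c) = 1.588 km × 2666 / (3318 − 2666) = 6.49 km.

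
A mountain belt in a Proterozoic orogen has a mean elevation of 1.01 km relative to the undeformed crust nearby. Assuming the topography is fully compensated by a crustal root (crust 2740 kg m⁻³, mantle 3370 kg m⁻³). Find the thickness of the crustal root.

4.39 km

For local isostatic compensation: the weight of the topography is balanced by the buoyancy of the root, ρ_c h = (ρ_m − ρ_c) r.
r = h · ρ_c / (ρ_m − ρ_c) = 1.01 km × 2740 / (3370 − 2740) = 4.39 km.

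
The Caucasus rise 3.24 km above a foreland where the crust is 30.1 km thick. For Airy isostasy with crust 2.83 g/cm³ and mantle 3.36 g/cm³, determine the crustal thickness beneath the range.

Root depth r = h ρ_c / (ρ_m − ρ_c) = 3.24 km × 2.83 / 0.53 = 17.3 km.
Total thickness = T + h + r = 30.1 km + 3.24 km + 17.3 km = 50.6 km.

50.6 km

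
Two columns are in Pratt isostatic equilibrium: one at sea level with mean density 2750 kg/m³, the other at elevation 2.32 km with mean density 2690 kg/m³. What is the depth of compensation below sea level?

104 km

ρ_ref D = ρ (D + h) → D (ρ_ref − ρ) = ρ h.
D = ρ h/(ρ_ref − ρ) = 2690 × 2.32 km/(2750 − 2690) = 104 km.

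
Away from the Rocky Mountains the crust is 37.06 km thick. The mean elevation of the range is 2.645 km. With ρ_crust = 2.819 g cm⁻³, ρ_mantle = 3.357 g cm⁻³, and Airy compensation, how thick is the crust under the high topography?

Root depth r = h ρ_c / (ρ_m − ρ_c) = 2.645 km × 2.819 / 0.538 = 13.86 km.
Total thickness = T + h + r = 37.06 km + 2.645 km + 13.86 km = 53.6 km.

53.6 km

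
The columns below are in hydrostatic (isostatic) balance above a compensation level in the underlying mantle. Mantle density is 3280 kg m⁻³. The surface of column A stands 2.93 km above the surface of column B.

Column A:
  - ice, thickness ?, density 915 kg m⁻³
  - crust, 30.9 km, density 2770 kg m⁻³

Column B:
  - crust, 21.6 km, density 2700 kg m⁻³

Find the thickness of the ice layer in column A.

2.7 km

Take the compensation level at the base of the deeper column (depth z_c below the surface of column A) and equate Σ ρ_i t_i down to z_c; mantle fills any gap and the z_c terms cancel.
Column A: x×915 + 30.9×2770 + (z_c − 30.9 − x)×3280
Column B: 2.93×0 + 21.6×2700 + (z_c − 2.93 − 21.6)×3280
The z_c×3280 term appears on both sides and cancels. Collect the known terms of each column as K = Σ(ρt)_known − 3280 × (depth of known layers): K_A = 85593 − 3280×30.9 = −15759; K_B = 58320 − 3280×(2.93 + 21.6) = −22138.4.
Balance: K_A − x×(3280 − 915) = K_B, so x = (K_A − K_B)/(3280 − 915) = 6379.4/2365 = 2.7 km.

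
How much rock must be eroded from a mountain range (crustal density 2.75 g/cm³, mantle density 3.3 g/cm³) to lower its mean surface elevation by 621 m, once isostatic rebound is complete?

3730 m

Net drop Δ = e − u = e − e ρ_c/ρ_m = e (ρ_m − ρ_c)/ρ_m.
e = Δ ρ_m/(ρ_m − ρ_c) = 621 m × 3.3/0.55 = 3730 m.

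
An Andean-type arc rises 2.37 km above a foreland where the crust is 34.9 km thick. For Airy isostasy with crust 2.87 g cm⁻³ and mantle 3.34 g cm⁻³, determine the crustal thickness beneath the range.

Root depth r = h ρ_c / (ρ_m − ρ_c) = 2.37 km × 2.87 / 0.47 = 14.47 km.
Total thickness = T + h + r = 34.9 km + 2.37 km + 14.47 km = 51.7 km.

51.7 km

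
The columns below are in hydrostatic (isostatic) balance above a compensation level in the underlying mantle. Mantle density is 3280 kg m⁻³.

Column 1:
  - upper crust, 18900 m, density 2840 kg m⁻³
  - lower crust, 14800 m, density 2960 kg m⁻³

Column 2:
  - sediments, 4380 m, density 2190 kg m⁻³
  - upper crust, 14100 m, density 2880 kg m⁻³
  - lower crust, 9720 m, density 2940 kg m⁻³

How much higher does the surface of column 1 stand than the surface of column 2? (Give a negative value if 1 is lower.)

−203 m

For any compensation level in the mantle, the mantle terms cancel and isostasy reduces to e = (Σt_1 − Σt_2) − (Σ(ρt)_1 − Σ(ρt)_2) / ρ_m.
Σt_1 = 33700 m; Σt_2 = 28200 m; Σ(ρt)_1 = 97484000; Σ(ρt)_2 = 78777000 (in m·kg m⁻³).
e = (33700 − 28200) − (97484000 − 78777000) / 3280 = −203 m.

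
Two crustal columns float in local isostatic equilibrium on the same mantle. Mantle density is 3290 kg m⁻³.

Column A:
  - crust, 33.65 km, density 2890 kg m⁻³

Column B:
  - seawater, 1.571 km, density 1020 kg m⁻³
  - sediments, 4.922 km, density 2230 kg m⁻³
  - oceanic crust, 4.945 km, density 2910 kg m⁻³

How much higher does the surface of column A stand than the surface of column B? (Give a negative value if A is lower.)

0.85 km

For any compensation level in the mantle, the mantle terms cancel and isostasy reduces to e = (Σt_A − Σt_B) − (Σ(ρt)_A − Σ(ρt)_B) / ρ_m.
Σt_A = 33.65 km; Σt_B = 11.438 km; Σ(ρt)_A = 97248.5; Σ(ρt)_B = 26968.43 (in km·kg m⁻³).
e = (33.65 − 11.438) − (97248.5 − 26968.43) / 3290 = 0.85 km.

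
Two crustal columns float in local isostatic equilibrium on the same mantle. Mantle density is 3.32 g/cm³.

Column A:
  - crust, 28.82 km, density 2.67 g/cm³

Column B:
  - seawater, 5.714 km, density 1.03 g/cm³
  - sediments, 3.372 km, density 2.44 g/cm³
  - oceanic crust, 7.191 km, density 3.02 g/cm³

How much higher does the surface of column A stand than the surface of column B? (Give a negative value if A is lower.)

0.158 km

For any compensation level in the mantle, the mantle terms cancel and isostasy reduces to e = (Σt_A − Σt_B) − (Σ(ρt)_A − Σ(ρt)_B) / ρ_m.
Σt_A = 28.82 km; Σt_B = 16.277 km; Σ(ρt)_A = 76.9494; Σ(ρt)_B = 35.82992 (in km·g/cm³).
e = (28.82 − 16.277) − (76.9494 − 35.82992) / 3.32 = 0.158 km.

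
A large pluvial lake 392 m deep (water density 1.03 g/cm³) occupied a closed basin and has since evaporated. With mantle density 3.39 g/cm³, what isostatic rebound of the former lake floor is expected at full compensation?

u = d ρ_w/ρ_m = 392 m × 1.03/3.39 = 119 m.

119 m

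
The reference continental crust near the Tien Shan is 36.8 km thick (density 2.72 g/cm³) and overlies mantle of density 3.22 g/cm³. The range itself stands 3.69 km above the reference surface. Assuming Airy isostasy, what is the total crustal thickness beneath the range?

Root depth r = h ρ_c / (ρ_m − ρ_c) = 3.69 km × 2.72 / 0.5 = 20.07 km.
Total thickness = T + h + r = 36.8 km + 3.69 km + 20.07 km = 60.6 km.

60.6 km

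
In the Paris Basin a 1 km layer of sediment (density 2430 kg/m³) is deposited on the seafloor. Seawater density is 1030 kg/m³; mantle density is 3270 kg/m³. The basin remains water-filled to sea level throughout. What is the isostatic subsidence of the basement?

0.625 km

Submarine loading: the sediment displaces seawater, and the subsidence is in turn flooded, so s (ρ_m − ρ_w) = t (ρ_sed − ρ_w).
s = 1 km × (2430 − 1030) / (3270 − 1030) = 0.625 km.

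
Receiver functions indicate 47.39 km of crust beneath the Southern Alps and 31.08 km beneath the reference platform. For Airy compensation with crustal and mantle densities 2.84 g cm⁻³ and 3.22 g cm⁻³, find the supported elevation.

1.92 km

Excess crust Δ = 47.39 km − 31.08 km = 16.31 km, split between elevation h and root r with h + r = Δ.
Airy balance ρ_c h = (ρ_m − ρ_c) r gives r = h ρ_c/(ρ_m − ρ_c), so h (1 + ρ_c/(ρ_m − ρ_c)) = Δ, i.e. h = Δ (ρ_m − ρ_c)/ρ_m.
h = 16.31 km × 0.38/3.22 = 1.92 km.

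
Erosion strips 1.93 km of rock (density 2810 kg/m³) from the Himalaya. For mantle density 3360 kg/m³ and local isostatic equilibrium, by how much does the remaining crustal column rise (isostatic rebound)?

Unloading: uplift u = e ρ_c/ρ_m = 1.93 km × 2810/3360 = 1.61 km.

1.61 km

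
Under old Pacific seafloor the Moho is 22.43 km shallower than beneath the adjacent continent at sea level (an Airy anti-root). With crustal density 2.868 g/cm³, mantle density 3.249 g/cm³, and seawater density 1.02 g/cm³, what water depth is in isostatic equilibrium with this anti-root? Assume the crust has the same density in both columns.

4.62 km

Replacing a thickness d of crust by seawater at the top must be balanced by replacing crust with mantle at the base: d (ρ_c − ρ_w) = a (ρ_m − ρ_c).
d = a (ρ_m − ρ_c)/(ρ_c − ρ_w) = 22.43 km × 0.381/1.848 = 4.62 km.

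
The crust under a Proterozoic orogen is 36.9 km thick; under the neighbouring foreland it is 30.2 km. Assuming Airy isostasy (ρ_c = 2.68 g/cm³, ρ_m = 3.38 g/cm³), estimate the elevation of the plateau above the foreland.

1.39 km

Excess crust Δ = 36.9 km − 30.2 km = 6.7 km, split between elevation h and root r with h + r = Δ.
Airy balance ρ_c h = (ρ_m − ρ_c) r gives r = h ρ_c/(ρ_m − ρ_c), so h (1 + ρ_c/(ρ_m − ρ_c)) = Δ, i.e. h = Δ (ρ_m − ρ_c)/ρ_m.
h = 6.7 km × 0.7/3.38 = 1.39 km.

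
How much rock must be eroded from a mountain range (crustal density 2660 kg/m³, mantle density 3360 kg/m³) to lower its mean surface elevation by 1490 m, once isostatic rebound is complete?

Net drop Δ = e − u = e − e ρ_c/ρ_m = e (ρ_m − ρ_c)/ρ_m.
e = Δ ρ_m/(ρ_m − ρ_c) = 1490 m × 3360/700 = 7150 m.

7150 m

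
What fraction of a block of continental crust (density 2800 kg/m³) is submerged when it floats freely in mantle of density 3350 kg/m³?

0.836

Submerged fraction = ρ_obj/ρ_fluid = 2800/3350 = 0.836.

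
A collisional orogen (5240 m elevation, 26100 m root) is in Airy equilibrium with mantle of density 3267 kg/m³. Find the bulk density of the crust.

ρ_c h = (ρ_m − ρ_c) r → ρ_c (h + r) = ρ_m r → ρ_c = ρ_m r / (h + r).
ρ_c = 3267 × 26100 m / (5240 m + 26100 m) = 2720 kg/m³.

2720 kg/m³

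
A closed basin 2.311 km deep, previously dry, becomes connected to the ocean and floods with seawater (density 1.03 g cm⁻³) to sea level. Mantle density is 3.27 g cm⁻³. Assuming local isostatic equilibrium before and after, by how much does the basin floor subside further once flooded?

1.06 km

After flooding the water column is d + s deep. Its weight must equal the weight of mantle displaced by the extra subsidence s: (d + s) ρ_w = s ρ_m.
s = d ρ_w / (ρ_m − ρ_w) = 2.311 km × 1.03/(3.27 − 1.03) = 1.06 km.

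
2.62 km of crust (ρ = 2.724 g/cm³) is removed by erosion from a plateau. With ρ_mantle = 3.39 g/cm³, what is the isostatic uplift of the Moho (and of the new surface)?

Unloading: uplift u = e ρ_c/ρ_m = 2.62 km × 2.724/3.39 = 2.11 km.

2.11 km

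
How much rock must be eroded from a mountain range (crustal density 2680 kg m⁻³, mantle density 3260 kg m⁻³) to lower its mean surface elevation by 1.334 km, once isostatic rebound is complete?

7.5 km

Net drop Δ = e − u = e − e ρ_c/ρ_m = e (ρ_m − ρ_c)/ρ_m.
e = Δ ρ_m/(ρ_m − ρ_c) = 1.334 km × 3260/580 = 7.5 km.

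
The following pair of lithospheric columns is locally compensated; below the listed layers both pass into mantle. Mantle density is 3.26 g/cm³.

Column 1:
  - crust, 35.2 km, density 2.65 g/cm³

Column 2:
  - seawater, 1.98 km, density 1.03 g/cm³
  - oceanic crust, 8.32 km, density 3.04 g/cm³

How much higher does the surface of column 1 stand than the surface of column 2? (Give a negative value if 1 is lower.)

4.67 km

For any compensation level in the mantle, the mantle terms cancel and isostasy reduces to e = (Σt_1 − Σt_2) − (Σ(ρt)_1 − Σ(ρt)_2) / ρ_m.
Σt_1 = 35.2 km; Σt_2 = 10.3 km; Σ(ρt)_1 = 93.28; Σ(ρt)_2 = 27.3322 (in km·g/cm³).
e = (35.2 − 10.3) − (93.28 − 27.3322) / 3.26 = 4.67 km.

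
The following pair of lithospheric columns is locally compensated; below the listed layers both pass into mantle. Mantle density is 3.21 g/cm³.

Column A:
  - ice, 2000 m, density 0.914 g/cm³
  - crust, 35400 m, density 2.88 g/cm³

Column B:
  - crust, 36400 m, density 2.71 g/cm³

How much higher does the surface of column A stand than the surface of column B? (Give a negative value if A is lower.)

For any compensation level in the mantle, the mantle terms cancel and isostasy reduces to e = (Σt_A − Σt_B) − (Σ(ρt)_A − Σ(ρt)_B) / ρ_m.
Σt_A = 37400 m; Σt_B = 36400 m; Σ(ρt)_A = 103780; Σ(ρt)_B = 98644 (in m·g/cm³).
e = (37400 − 36400) − (103780 − 98644) / 3.21 = −600 m.

−600 m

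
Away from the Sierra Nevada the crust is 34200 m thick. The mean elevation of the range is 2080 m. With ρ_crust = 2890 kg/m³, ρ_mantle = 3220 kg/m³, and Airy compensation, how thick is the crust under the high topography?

54500 m

Root depth r = h ρ_c / (ρ_m − ρ_c) = 2080 m × 2890 / 330 = 18220 m.
Total thickness = T + h + r = 34200 m + 2080 m + 18220 m = 54500 m.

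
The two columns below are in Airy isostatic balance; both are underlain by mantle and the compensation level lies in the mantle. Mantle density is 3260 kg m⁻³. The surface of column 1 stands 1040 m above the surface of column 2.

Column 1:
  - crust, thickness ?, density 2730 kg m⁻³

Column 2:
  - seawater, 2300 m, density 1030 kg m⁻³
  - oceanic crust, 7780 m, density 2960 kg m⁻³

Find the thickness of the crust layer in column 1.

20500 m

Take the compensation level at the base of the deeper column (depth z_c below the surface of column 1) and equate Σ ρ_i t_i down to z_c; mantle fills any gap and the z_c terms cancel.
Column 1: x×2730 + (z_c − 0 − x)×3260
Column 2: 1040×0 + 2300×1030 + 7780×2960 + (z_c − 1040 − 10080)×3260
The z_c×3260 term appears on both sides and cancels. Collect the known terms of each column as K = Σ(ρt)_known − 3260 × (depth of known layers): K_1 = 0 − 3260×0 = 0; K_2 = 25397800 − 3260×(1040 + 10080) = −10853400.
Balance: K_1 − x×(3260 − 2730) = K_2, so x = (K_1 − K_2)/(3260 − 2730) = 10853400/530 = 20500 m.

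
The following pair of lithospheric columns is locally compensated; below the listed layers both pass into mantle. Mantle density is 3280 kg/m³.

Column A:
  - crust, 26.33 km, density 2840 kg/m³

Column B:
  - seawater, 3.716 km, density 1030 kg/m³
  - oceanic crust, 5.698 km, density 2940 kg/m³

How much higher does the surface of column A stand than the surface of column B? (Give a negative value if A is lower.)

For any compensation level in the mantle, the mantle terms cancel and isostasy reduces to e = (Σt_A − Σt_B) − (Σ(ρt)_A − Σ(ρt)_B) / ρ_m.
Σt_A = 26.33 km; Σt_B = 9.414 km; Σ(ρt)_A = 74777.2; Σ(ρt)_B = 20579.6 (in km·kg/m³).
e = (26.33 − 9.414) − (74777.2 − 20579.6) / 3280 = 0.392 km.

0.392 km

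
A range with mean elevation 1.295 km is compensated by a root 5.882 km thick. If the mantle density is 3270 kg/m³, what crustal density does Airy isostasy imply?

ρ_c h = (ρ_m − ρ_c) r → ρ_c (h + r) = ρ_m r → ρ_c = ρ_m r / (h + r).
ρ_c = 3270 × 5.882 km / (1.295 km + 5.882 km) = 2680 kg/m³.

2680 kg/m³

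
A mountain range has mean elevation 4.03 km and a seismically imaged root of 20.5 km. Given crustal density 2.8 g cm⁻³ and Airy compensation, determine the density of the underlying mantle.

3.35 g cm⁻³

Airy balance: ρ_c h = (ρ_m − ρ_c) r → ρ_m = ρ_c (1 + h/r).
ρ_m = 2.8 × (1 + 4.03 km/20.5 km) = 3.35 g cm⁻³.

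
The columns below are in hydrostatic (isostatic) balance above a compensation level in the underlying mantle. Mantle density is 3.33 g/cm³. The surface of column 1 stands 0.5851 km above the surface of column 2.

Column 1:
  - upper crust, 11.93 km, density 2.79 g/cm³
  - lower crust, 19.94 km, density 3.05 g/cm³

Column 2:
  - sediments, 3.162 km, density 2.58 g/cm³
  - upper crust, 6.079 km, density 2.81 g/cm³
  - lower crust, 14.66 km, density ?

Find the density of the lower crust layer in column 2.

Take the compensation level at the base of the deeper column (depth z_c below the surface of column 1) and equate Σ ρ_i t_i down to z_c; mantle fills any gap and the z_c terms cancel.
Column 1: 11.93×2.79 + 19.94×3.05 + (z_c − 31.87)×3.33
Column 2: 0.5851×0 + 3.162×2.58 + 6.079×2.81 + 14.66×ρ + (z_c − 0.5851 − 23.901)×3.33
The z_c×3.33 term appears on both sides and cancels. Collect the known terms of each column as K = Σ(ρt)_known − 3.33 × (depth of known layers): K_1 = 94.1017 − 3.33×31.87 = −12.0254; K_2 = 25.23995 − 3.33×(0.5851 + 23.901) = −56.298763.
Balance: K_1 = K_2 + 14.66×ρ, so ρ = (K_1 − K_2)/14.66 = 44.2734/14.66 = 3.02 g/cm³.

3.02 g/cm³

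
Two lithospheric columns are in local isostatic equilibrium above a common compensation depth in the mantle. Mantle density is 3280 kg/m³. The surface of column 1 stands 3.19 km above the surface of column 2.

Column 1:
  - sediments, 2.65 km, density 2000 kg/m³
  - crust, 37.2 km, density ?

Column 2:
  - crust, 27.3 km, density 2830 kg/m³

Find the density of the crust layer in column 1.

Take the compensation level at the base of the deeper column (depth z_c below the surface of column 1) and equate Σ ρ_i t_i down to z_c; mantle fills any gap and the z_c terms cancel.
Column 1: 2.65×2000 + 37.2×ρ + (z_c − 39.85)×3280
Column 2: 3.19×0 + 27.3×2830 + (z_c − 3.19 − 27.3)×3280
The z_c×3280 term appears on both sides and cancels. Collect the known terms of each column as K = Σ(ρt)_known − 3280 × (depth of known layers): K_1 = 5300 − 3280×39.85 = −125408; K_2 = 77259 − 3280×(3.19 + 27.3) = −22748.2.
Balance: K_1 + 37.2×ρ = K_2, so ρ = (K_2 − K_1)/37.2 = 102660/37.2 = 2760 kg/m³.

2760 kg/m³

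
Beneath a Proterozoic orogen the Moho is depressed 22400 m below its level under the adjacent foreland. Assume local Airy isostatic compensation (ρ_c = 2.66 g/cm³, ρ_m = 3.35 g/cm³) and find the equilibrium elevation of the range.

Balancing pressure at the compensation depth: ρ_c h = (ρ_m − ρ_c) r.
h = r (ρ_m − ρ_c) / ρ_c = 22400 m × (3.35 − 2.66) / 2.66 = 5810 m.

5810 m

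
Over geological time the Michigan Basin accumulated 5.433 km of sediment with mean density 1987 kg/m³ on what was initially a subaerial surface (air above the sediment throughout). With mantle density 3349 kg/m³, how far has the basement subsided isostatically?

3.22 km

Subaerial load: s = t ρ_sed / ρ_m = 5.433 km × 1987/3349 = 3.22 km.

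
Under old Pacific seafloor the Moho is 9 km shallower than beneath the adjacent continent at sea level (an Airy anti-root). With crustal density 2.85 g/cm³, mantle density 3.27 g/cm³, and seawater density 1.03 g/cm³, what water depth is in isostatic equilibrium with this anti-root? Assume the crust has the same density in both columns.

Replacing a thickness d of crust by seawater at the top must be balanced by replacing crust with mantle at the base: d (ρ_c − ρ_w) = a (ρ_m − ρ_c).
d = a (ρ_m − ρ_c)/(ρ_c − ρ_w) = 9 km × 0.42/1.82 = 2.08 km.

2.08 km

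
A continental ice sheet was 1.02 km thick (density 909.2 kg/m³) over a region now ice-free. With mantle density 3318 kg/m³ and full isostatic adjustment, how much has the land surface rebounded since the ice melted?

Removing the load lets mantle flow back in; uplift u satisfies ρ_ice t = ρ_m u.
u = t ρ_ice/ρ_m = 1.02 km × 909.2/3318 = 0.28 km.

0.28 km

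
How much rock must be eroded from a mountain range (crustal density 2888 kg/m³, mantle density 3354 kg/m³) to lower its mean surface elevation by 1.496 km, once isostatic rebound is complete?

10.8 km

Net drop Δ = e − u = e − e ρ_c/ρ_m = e (ρ_m − ρ_c)/ρ_m.
e = Δ ρ_m/(ρ_m − ρ_c) = 1.496 km × 3354/466 = 10.8 km.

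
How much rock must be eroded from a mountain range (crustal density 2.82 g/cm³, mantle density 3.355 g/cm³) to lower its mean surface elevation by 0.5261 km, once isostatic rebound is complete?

3.3 km

Net drop Δ = e − u = e − e ρ_c/ρ_m = e (ρ_m − ρ_c)/ρ_m.
e = Δ ρ_m/(ρ_m − ρ_c) = 0.5261 km × 3.355/0.535 = 3.3 km.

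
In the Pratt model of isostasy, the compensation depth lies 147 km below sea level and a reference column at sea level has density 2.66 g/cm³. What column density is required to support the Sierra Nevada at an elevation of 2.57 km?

Pratt balance: ρ_ref D = ρ (D + h).
ρ = ρ_ref D/(D + h) = 2.66 × 147 km/(147 km + 2.57 km) = 2.61 g/cm³.

2.61 g/cm³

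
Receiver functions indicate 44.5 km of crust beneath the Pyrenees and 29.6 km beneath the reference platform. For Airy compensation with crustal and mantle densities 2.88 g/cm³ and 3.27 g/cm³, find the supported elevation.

1.78 km

Excess crust Δ = 44.5 km − 29.6 km = 14.9 km, split between elevation h and root r with h + r = Δ.
Airy balance ρ_c h = (ρ_m − ρ_c) r gives r = h ρ_c/(ρ_m − ρ_c), so h (1 + ρ_c/(ρ_m − ρ_c)) = Δ, i.e. h = Δ (ρ_m − ρ_c)/ρ_m.
h = 14.9 km × 0.39/3.27 = 1.78 km.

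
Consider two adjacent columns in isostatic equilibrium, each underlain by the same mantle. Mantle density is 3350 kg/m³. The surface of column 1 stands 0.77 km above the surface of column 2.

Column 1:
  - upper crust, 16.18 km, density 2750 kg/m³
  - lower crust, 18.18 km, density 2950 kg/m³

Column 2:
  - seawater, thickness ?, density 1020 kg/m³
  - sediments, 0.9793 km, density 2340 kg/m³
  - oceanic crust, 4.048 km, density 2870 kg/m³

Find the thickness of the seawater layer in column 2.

4.92 km

Take the compensation level at the base of the deeper column (depth z_c below the surface of column 1) and equate Σ ρ_i t_i down to z_c; mantle fills any gap and the z_c terms cancel.
Column 1: 16.18×2750 + 18.18×2950 + (z_c − 34.36)×3350
Column 2: 0.77×0 + x×1020 + 0.9793×2340 + 4.048×2870 + (z_c − 0.77 − 5.0273 − x)×3350
The z_c×3350 term appears on both sides and cancels. Collect the known terms of each column as K = Σ(ρt)_known − 3350 × (depth of known layers): K_1 = 98126 − 3350×34.36 = −16980; K_2 = 13909.322 − 3350×(0.77 + 5.0273) = −5511.633.
Balance: K_1 = K_2 − x×(3350 − 1020), so x = (K_2 − K_1)/(3350 − 1020) = 11468.4/2330 = 4.92 km.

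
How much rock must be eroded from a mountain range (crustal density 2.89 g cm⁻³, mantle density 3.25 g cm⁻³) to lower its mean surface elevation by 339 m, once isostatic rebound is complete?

Net drop Δ = e − u = e − e ρ_c/ρ_m = e (ρ_m − ρ_c)/ρ_m.
e = Δ ρ_m/(ρ_m − ρ_c) = 339 m × 3.25/0.36 = 3060 m.

3060 m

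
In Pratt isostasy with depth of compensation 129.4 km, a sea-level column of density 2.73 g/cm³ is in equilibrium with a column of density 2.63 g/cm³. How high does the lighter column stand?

4.92 km

ρ_ref D = ρ (D + h) → h = D (ρ_ref − ρ)/ρ.
h = 129.4 km × (2.73 − 2.63)/2.63 = 4.92 km.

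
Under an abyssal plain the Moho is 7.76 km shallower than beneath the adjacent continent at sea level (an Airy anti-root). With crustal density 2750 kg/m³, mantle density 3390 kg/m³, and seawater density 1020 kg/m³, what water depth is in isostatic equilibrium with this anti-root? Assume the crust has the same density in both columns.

2.87 km

Replacing a thickness d of crust by seawater at the top must be balanced by replacing crust with mantle at the base: d (ρ_c − ρ_w) = a (ρ_m − ρ_c).
d = a (ρ_m − ρ_c)/(ρ_c − ρ_w) = 7.76 km × 640/1730 = 2.87 km.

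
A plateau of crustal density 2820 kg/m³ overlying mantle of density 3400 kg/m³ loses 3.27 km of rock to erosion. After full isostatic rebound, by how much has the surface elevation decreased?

0.558 km

Rebound u = e ρ_c/ρ_m = 3.27 km × 2820/3400 = 2.712 km.
Net surface drop = e − u = 3.27 km − 2.712 km = e (ρ_m − ρ_c)/ρ_m = 0.558 km.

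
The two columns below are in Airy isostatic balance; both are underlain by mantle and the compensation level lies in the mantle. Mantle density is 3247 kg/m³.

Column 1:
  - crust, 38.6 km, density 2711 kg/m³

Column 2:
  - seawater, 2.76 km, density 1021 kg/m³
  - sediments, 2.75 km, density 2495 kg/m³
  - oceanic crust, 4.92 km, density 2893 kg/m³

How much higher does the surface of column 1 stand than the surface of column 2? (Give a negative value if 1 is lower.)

For any compensation level in the mantle, the mantle terms cancel and isostasy reduces to e = (Σt_1 − Σt_2) − (Σ(ρt)_1 − Σ(ρt)_2) / ρ_m.
Σt_1 = 38.6 km; Σt_2 = 10.43 km; Σ(ρt)_1 = 104644.6; Σ(ρt)_2 = 23912.77 (in km·kg/m³).
e = (38.6 − 10.43) − (104644.6 − 23912.77) / 3247 = 3.31 km.

3.31 km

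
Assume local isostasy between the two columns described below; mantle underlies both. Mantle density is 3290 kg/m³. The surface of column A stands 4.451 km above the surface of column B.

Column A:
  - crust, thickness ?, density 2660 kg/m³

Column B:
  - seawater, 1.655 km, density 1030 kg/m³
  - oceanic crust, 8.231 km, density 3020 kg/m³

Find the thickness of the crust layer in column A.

Take the compensation level at the base of the deeper column (depth z_c below the surface of column A) and equate Σ ρ_i t_i down to z_c; mantle fills any gap and the z_c terms cancel.
Column A: x×2660 + (z_c − 0 − x)×3290
Column B: 4.451×0 + 1.655×1030 + 8.231×3020 + (z_c − 4.451 − 9.886)×3290
The z_c×3290 term appears on both sides and cancels. Collect the known terms of each column as K = Σ(ρt)_known − 3290 × (depth of known layers): K_A = 0 − 3290×0 = 0; K_B = 26562.27 − 3290×(4.451 + 9.886) = −20606.46.
Balance: K_A − x×(3290 − 2660) = K_B, so x = (K_A − K_B)/(3290 − 2660) = 20606.5/630 = 32.7 km.

32.7 km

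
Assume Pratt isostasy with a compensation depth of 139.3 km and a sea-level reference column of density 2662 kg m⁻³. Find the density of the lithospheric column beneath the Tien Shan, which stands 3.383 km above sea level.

Pratt balance: ρ_ref D = ρ (D + h).
ρ = ρ_ref D/(D + h) = 2662 × 139.3 km/(139.3 km + 3.383 km) = 2600 kg m⁻³.

2600 kg m⁻³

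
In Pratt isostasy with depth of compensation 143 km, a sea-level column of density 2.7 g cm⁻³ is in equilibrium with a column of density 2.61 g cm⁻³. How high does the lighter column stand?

4.93 km

ρ_ref D = ρ (D + h) → h = D (ρ_ref − ρ)/ρ.
h = 143 km × (2.7 − 2.61)/2.61 = 4.93 km.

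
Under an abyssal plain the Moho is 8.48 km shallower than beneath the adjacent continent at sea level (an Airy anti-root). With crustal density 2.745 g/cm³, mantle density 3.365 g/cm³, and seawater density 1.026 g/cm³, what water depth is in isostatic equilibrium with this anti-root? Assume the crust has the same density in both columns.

3.06 km

Replacing a thickness d of crust by seawater at the top must be balanced by replacing crust with mantle at the base: d (ρ_c − ρ_w) = a (ρ_m − ρ_c).
d = a (ρ_m − ρ_c)/(ρ_c − ρ_w) = 8.48 km × 0.62/1.719 = 3.06 km.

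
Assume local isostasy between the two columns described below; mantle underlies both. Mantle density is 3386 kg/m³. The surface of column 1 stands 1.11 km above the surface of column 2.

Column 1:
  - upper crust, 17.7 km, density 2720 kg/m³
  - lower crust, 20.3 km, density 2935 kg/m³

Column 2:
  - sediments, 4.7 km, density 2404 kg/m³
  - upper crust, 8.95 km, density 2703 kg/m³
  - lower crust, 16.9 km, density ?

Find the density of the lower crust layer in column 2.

Take the compensation level at the base of the deeper column (depth z_c below the surface of column 1) and equate Σ ρ_i t_i down to z_c; mantle fills any gap and the z_c terms cancel.
Column 1: 17.7×2720 + 20.3×2935 + (z_c − 38)×3386
Column 2: 1.11×0 + 4.7×2404 + 8.95×2703 + 16.9×ρ + (z_c − 1.11 − 30.55)×3386
The z_c×3386 term appears on both sides and cancels. Collect the known terms of each column as K = Σ(ρt)_known − 3386 × (depth of known layers): K_1 = 107724.5 − 3386×38 = −20943.5; K_2 = 35490.65 − 3386×(1.11 + 30.55) = −71710.11.
Balance: K_1 = K_2 + 16.9×ρ, so ρ = (K_1 − K_2)/16.9 = 50766.6/16.9 = 3000 kg/m³.

3000 kg/m³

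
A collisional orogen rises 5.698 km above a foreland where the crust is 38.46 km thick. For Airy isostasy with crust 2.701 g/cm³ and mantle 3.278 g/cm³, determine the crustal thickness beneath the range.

70.8 km

Root depth r = h ρ_c / (ρ_m − ρ_c) = 5.698 km × 2.701 / 0.577 = 26.67 km.
Total thickness = T + h + r = 38.46 km + 5.698 km + 26.67 km = 70.8 km.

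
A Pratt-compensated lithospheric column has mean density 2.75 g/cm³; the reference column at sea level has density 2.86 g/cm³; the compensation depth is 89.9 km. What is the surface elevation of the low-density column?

ρ_ref D = ρ (D + h) → h = D (ρ_ref − ρ)/ρ.
h = 89.9 km × (2.86 − 2.75)/2.75 = 3.6 km.

3.6 km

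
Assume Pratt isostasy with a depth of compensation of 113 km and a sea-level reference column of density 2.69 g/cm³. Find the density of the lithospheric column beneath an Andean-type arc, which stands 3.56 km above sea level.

Pratt balance: ρ_ref D = ρ (D + h).
ρ = ρ_ref D/(D + h) = 2.69 × 113 km/(113 km + 3.56 km) = 2.61 g/cm³.

2.61 g/cm³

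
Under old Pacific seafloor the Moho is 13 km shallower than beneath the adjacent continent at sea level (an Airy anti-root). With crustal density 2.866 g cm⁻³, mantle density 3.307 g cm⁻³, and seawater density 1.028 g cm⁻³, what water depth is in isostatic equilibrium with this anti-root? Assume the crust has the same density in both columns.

Replacing a thickness d of crust by seawater at the top must be balanced by replacing crust with mantle at the base: d (ρ_c − ρ_w) = a (ρ_m − ρ_c).
d = a (ρ_m − ρ_c)/(ρ_c − ρ_w) = 13 km × 0.441/1.838 = 3.12 km.

3.12 km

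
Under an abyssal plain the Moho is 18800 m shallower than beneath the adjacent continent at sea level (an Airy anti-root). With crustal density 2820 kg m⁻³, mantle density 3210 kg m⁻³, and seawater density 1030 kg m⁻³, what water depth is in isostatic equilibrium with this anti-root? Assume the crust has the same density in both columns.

Replacing a thickness d of crust by seawater at the top must be balanced by replacing crust with mantle at the base: d (ρ_c − ρ_w) = a (ρ_m − ρ_c).
d = a (ρ_m − ρ_c)/(ρ_c − ρ_w) = 18800 m × 390/1790 = 4100 m.

4100 m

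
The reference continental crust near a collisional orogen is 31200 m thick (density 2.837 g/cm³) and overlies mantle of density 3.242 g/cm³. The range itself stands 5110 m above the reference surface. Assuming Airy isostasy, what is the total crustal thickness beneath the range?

72100 m

Root depth r = h ρ_c / (ρ_m − ρ_c) = 5110 m × 2.837 / 0.405 = 35800 m.
Total thickness = T + h + r = 31200 m + 5110 m + 35800 m = 72100 m.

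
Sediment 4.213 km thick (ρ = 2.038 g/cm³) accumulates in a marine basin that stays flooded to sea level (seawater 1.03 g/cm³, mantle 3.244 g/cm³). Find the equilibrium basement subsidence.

Submarine loading: the sediment displaces seawater, and the subsidence is in turn flooded, so s (ρ_m − ρ_w) = t (ρ_sed − ρ_w).
s = 4.213 km × (2.038 − 1.03) / (3.244 − 1.03) = 1.92 km.

1.92 km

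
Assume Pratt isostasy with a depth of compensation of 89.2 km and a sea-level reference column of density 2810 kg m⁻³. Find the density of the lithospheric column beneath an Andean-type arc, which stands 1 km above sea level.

Pratt balance: ρ_ref D = ρ (D + h).
ρ = ρ_ref D/(D + h) = 2810 × 89.2 km/(89.2 km + 1 km) = 2780 kg m⁻³.

2780 kg m⁻³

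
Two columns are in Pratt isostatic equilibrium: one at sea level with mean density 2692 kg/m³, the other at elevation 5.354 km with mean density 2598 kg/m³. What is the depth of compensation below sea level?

ρ_ref D = ρ (D + h) → D (ρ_ref − ρ) = ρ h.
D = ρ h/(ρ_ref − ρ) = 2598 × 5.354 km/(2692 − 2598) = 148 km.

148 km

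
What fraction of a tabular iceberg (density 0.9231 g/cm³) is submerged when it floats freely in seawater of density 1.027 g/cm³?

0.899

Submerged fraction = ρ_obj/ρ_fluid = 0.9231/1.027 = 0.899.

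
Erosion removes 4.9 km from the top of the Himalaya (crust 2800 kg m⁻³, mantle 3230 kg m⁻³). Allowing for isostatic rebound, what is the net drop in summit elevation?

Rebound u = e ρ_c/ρ_m = 4.9 km × 2800/3230 = 4.248 km.
Net surface drop = e − u = 4.9 km − 4.248 km = e (ρ_m − ρ_c)/ρ_m = 0.652 km.

0.652 km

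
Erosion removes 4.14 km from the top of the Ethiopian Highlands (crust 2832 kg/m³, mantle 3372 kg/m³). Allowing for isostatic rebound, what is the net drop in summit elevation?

0.663 km

Rebound u = e ρ_c/ρ_m = 4.14 km × 2832/3372 = 3.477 km.
Net surface drop = e − u = 4.14 km − 3.477 km = e (ρ_m − ρ_c)/ρ_m = 0.663 km.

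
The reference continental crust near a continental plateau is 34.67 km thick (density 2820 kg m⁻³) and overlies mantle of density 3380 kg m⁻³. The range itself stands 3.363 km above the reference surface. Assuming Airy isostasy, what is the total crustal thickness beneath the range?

Root depth r = h ρ_c / (ρ_m − ρ_c) = 3.363 km × 2820 / 560 = 16.94 km.
Total thickness = T + h + r = 34.67 km + 3.363 km + 16.94 km = 55 km.

55 km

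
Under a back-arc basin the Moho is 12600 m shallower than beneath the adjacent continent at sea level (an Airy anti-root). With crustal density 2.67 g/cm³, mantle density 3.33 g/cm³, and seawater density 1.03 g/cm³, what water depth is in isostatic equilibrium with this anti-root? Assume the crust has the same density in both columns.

5070 m

Replacing a thickness d of crust by seawater at the top must be balanced by replacing crust with mantle at the base: d (ρ_c − ρ_w) = a (ρ_m − ρ_c).
d = a (ρ_m − ρ_c)/(ρ_c − ρ_w) = 12600 m × 0.66/1.64 = 5070 m.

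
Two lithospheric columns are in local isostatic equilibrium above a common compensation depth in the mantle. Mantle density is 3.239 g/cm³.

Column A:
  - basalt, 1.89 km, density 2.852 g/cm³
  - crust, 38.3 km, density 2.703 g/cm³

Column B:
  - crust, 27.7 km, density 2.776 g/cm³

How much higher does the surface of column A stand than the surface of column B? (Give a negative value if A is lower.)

2.6 km

For any compensation level in the mantle, the mantle terms cancel and isostasy reduces to e = (Σt_A − Σt_B) − (Σ(ρt)_A − Σ(ρt)_B) / ρ_m.
Σt_A = 40.19 km; Σt_B = 27.7 km; Σ(ρt)_A = 108.91518; Σ(ρt)_B = 76.8952 (in km·g/cm³).
e = (40.19 − 27.7) − (108.91518 − 76.8952) / 3.239 = 2.6 km.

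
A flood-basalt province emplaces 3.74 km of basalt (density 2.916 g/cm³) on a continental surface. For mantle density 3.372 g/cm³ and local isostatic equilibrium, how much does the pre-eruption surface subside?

3.23 km

Subaerial loading: s = t ρ_load / ρ_m.
s = 3.74 km × 2.916/3.372 = 3.23 km.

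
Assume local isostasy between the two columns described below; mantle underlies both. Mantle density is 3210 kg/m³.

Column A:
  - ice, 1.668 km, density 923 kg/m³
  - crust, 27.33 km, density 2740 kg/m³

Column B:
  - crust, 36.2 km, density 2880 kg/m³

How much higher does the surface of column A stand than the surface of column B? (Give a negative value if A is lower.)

1.47 km

For any compensation level in the mantle, the mantle terms cancel and isostasy reduces to e = (Σt_A − Σt_B) − (Σ(ρt)_A − Σ(ρt)_B) / ρ_m.
Σt_A = 28.998 km; Σt_B = 36.2 km; Σ(ρt)_A = 76423.764; Σ(ρt)_B = 104256 (in km·kg/m³).
e = (28.998 − 36.2) − (76423.764 − 104256) / 3210 = 1.47 km.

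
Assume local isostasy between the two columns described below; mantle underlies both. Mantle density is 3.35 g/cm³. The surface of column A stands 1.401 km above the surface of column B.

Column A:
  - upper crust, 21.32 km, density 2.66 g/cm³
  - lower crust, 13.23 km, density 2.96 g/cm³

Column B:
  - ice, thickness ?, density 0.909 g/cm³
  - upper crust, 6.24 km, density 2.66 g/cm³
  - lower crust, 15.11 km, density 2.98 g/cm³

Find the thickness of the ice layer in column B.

Take the compensation level at the base of the deeper column (depth z_c below the surface of column A) and equate Σ ρ_i t_i down to z_c; mantle fills any gap and the z_c terms cancel.
Column A: 21.32×2.66 + 13.23×2.96 + (z_c − 34.55)×3.35
Column B: 1.401×0 + x×0.909 + 6.24×2.66 + 15.11×2.98 + (z_c − 1.401 − 21.35 − x)×3.35
The z_c×3.35 term appears on both sides and cancels. Collect the known terms of each column as K = Σ(ρt)_known − 3.35 × (depth of known layers): K_A = 95.872 − 3.35×34.55 = −19.8705; K_B = 61.6262 − 3.35×(1.401 + 21.35) = −14.58965.
Balance: K_A = K_B − x×(3.35 − 0.909), so x = (K_B − K_A)/(3.35 − 0.909) = 5.28085/2.441 = 2.16 km.

2.16 km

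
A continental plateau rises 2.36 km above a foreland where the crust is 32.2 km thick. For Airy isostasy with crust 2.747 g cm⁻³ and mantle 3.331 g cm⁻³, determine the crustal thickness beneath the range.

45.7 km

Root depth r = h ρ_c / (ρ_m − ρ_c) = 2.36 km × 2.747 / 0.584 = 11.1 km.
Total thickness = T + h + r = 32.2 km + 2.36 km + 11.1 km = 45.7 km.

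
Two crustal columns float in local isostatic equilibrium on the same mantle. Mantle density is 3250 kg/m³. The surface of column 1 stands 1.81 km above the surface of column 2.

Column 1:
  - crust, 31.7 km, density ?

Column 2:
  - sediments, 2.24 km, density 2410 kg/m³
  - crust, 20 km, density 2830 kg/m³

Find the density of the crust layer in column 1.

2740 kg/m³

Take the compensation level at the base of the deeper column (depth z_c below the surface of column 1) and equate Σ ρ_i t_i down to z_c; mantle fills any gap and the z_c terms cancel.
Column 1: 31.7×ρ + (z_c − 31.7)×3250
Column 2: 1.81×0 + 2.24×2410 + 20×2830 + (z_c − 1.81 − 22.24)×3250
The z_c×3250 term appears on both sides and cancels. Collect the known terms of each column as K = Σ(ρt)_known − 3250 × (depth of known layers): K_1 = 0 − 3250×31.7 = −103025; K_2 = 61998.4 − 3250×(1.81 + 22.24) = −16164.1.
Balance: K_1 + 31.7×ρ = K_2, so ρ = (K_2 − K_1)/31.7 = 86860.9/31.7 = 2740 kg/m³.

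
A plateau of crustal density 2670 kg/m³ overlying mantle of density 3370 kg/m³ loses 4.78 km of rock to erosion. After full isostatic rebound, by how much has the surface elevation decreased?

0.993 km

Rebound u = e ρ_c/ρ_m = 4.78 km × 2670/3370 = 3.787 km.
Net surface drop = e − u = 4.78 km − 3.787 km = e (ρ_m − ρ_c)/ρ_m = 0.993 km.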